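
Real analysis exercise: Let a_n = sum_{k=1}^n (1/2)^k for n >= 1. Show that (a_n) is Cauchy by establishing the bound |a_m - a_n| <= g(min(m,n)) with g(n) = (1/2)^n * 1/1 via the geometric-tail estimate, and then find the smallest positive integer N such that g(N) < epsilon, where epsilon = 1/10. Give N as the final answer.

For m > n >= 1: |a_m - a_n| = sum_{k=n+1}^m (1/2)^k < sum_{k=n+1}^infinity (1/2)^k = (1/2)^(n+1) / (1 - 1/2) = (1/2)^n * (1/2) * (2/1) = (1/2)^n * 1/1.
So g(n) = (1/2)^n / 1. Since g(n) -> 0, (a_n) is Cauchy.
Now solve g(N) < 1/10: (1/2)^N / 1 < 1/10 <=> 2^N > 1 / (1 * 1/10) = 10.
Check powers of 2: 2^3 = 8 <= 10, 2^4 = 16 > 10.
So the smallest such N is 4. Check: g(4) = 1/(1 * 16) = 1/16 < 1/10.

4


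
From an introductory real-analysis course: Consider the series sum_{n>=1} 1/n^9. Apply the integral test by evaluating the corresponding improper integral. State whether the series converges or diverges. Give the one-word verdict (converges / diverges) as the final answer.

Let f(x) = x^(-9). Then f is positive, continuous, and decreasing on [1, infinity), so the integral test applies.
Compute the improper integral int_{1}^infinity f(x) dx:
  antiderivative F(x) = -1/(8*x^8).
  As x -> infinity, F(x) -> 0 (since p = 9 > 1).
  So int = F(infinity) - F(1) = 0 - (-1/8) = 1/8.
  Finite, so by the integral test, the series converges.

converges


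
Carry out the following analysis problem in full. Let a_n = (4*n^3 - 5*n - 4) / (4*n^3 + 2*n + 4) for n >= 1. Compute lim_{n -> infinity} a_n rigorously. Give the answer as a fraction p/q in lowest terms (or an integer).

Divide numerator and denominator by n^3, the highest power:
numerator / n^3 = 4 - 5/n^2 - 4/n^3
denominator / n^3 = 4 + 2/n^2 + 4/n^3
As n -> infinity, all terms of the form c/n^k (k >= 1) tend to 0.
So numerator / n^3 -> 4 and denominator / n^3 -> 4.
Therefore lim a_n = 1.

1


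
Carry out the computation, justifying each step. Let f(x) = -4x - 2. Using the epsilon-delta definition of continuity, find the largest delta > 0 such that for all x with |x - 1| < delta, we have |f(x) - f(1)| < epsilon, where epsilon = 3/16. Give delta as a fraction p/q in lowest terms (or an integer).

We compute f(1) = -4*(1) - 2 = -6.
|f(x) - f(1)| = |-4x - 2 - (-6)| = |-4(x - 1)| = 4|x - 1|.
We need 4|x - 1| < 3/16, i.e. |x - 1| < 3/16 / 4 = 3/64.
So any delta <= 3/64 works. Conversely, if delta > 3/64, then x = 1 + 3/64 satisfies |x - 1| = 3/64 < delta but |f(x) - f(1)| = 4 * 3/64 = 3/16, which is not < 3/16; so no larger delta works.
Hence the largest such delta is 3/64.

3/64


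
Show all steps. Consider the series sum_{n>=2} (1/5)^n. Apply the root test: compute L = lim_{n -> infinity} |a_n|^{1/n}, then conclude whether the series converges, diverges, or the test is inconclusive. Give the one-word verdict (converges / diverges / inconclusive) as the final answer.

Let a_n denote the general term. Form |a_n|^(1/n) and simplify:
|a_n|^(1/n) = 1/5
Take the limit as n -> infinity: L = 1/5.
Since L = 1/5 < 1, the root test implies convergence.

converges


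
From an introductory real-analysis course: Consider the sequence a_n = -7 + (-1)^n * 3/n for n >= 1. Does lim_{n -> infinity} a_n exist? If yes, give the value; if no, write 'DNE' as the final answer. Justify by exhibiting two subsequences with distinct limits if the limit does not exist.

Examine the behaviour of a_n along subsequences.
Even-n subsequence a_{2k} = -7 + 3/(2k) -> -7. Odd-n subsequence a_{2k+1} = -7 - 3/(2k+1) -> -7. Both tend to -7, which suggests the limit is -7; verify directly.
|a_n - (-7)| = |(-1)^n * 3/n| = 3/n for every n >= 1.
Given epsilon > 0, choose a positive integer N > 3/epsilon. Then for all n >= N, |a_n - (-7)| = 3/n <= 3/N < epsilon.
So by the definition of the limit, lim a_n exists and equals -7.

-7


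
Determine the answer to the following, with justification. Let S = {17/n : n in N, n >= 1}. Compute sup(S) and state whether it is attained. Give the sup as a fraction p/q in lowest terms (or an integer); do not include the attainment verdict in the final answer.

Analysis:
- Values: 17, 17/2, 17/3, 17/4, ... strictly decreasing.
- The maximum is 17 (n=1); sup = 17 (attained).
- The set is bounded below by 0; 17/n -> 0 so 0 is the greatest lower bound.
- 0 is not in the set, so inf = 0 is not attained.
Conclusion: sup(S) = 17, attained in S.

17


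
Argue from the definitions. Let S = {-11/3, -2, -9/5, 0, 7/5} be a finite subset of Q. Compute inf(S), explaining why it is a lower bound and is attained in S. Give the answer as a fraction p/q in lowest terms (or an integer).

S is finite, so inf(S) = min(S).
Sorted increasing:
-11/3, -2, -9/5, 0, 7/5
The extremum is -11/3.
For every x in S, x >= -11/3. And -11/3 is in S, so it is attained.
Therefore inf(S) = -11/3.

-11/3


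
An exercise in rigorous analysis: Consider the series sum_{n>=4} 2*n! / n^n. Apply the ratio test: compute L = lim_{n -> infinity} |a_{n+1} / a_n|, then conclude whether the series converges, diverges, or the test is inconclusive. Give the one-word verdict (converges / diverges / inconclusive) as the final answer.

Let a_n denote the general term. Form the ratio a_{n+1}/a_n and simplify:
a_{n+1}/a_n = (n/(n + 1))^n
Take the limit as n -> infinity: L = exp(-1).
Since L = exp(-1) < 1, the ratio test implies the series converges.

converges


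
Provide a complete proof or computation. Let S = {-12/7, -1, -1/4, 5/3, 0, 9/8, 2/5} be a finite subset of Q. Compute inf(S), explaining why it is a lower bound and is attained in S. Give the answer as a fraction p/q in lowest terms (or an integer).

S is finite, so inf(S) = min(S).
Sorted increasing:
-12/7, -1, -1/4, 0, 2/5, 9/8, 5/3
The extremum is -12/7.
For every x in S, x >= -12/7. And -12/7 is in S, so it is attained.
Therefore inf(S) = -12/7.

-12/7


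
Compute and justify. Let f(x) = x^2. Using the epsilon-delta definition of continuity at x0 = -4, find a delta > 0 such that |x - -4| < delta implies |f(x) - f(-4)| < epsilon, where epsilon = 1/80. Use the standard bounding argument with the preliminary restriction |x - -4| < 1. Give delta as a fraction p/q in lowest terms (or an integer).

Factor: |x^2 - (-4)^2| = |x - -4| * |x + -4|.
Impose |x - -4| < 1 first. Then |x + -4| = |(x - -4) + 2*(-4)| <= |x - -4| + 2*|-4| < 1 + 8 = 9.
So |x^2 - (-4)^2| < delta * 9.
We need delta * 9 <= 1/80, i.e. delta <= 1/80/9 = 1/720.
Since 1/720 < 1, this is tighter than 1; take delta = 1/720.
So delta = 1/720 works.

1/720


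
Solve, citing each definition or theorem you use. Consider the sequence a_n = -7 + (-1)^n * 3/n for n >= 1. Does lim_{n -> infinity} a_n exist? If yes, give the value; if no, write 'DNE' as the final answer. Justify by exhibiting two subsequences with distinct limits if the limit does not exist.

Examine the behaviour of a_n along subsequences.
Even-n subsequence a_{2k} = -7 + 3/(2k) -> -7. Odd-n subsequence a_{2k+1} = -7 - 3/(2k+1) -> -7. Both tend to -7, which suggests the limit is -7; verify directly.
|a_n - (-7)| = |(-1)^n * 3/n| = 3/n for every n >= 1.
Given epsilon > 0, choose a positive integer N > 3/epsilon. Then for all n >= N, |a_n - (-7)| = 3/n <= 3/N < epsilon.
So by the definition of the limit, lim a_n exists and equals -7.

-7


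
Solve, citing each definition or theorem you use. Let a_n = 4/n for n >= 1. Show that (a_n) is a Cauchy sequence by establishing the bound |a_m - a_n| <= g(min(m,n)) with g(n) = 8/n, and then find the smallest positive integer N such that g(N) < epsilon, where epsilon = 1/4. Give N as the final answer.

For any m, n >= 1, by the triangle inequality:
|a_m - a_n| = |4/m - 4/n| <= 4*1/m + 4*1/n <= 8/min(m,n).
So g(n) = 8/n bounds the Cauchy difference. Since g(n) -> 0, (a_n) is Cauchy.
Now solve g(N) < 1/4: 8/N < 1/4 <=> N > 8 / (1/4) = 32.
The smallest integer strictly greater than 32 is N = 33.
Check: g(33) = 8/33 = 8/33 < 1/4; g(32) = 1/4 >= 1/4. So N = 33.

33


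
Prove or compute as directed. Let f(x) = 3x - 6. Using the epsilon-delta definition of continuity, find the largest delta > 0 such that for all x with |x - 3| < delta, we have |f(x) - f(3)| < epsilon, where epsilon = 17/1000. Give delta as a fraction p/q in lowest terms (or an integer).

We compute f(3) = 3*(3) - 6 = 3.
|f(x) - f(3)| = |3x - 6 - (3)| = |3(x - 3)| = 3|x - 3|.
We need 3|x - 3| < 17/1000, i.e. |x - 3| < 17/1000 / 3 = 17/3000.
So any delta <= 17/3000 works. Conversely, if delta > 17/3000, then x = 3 + 17/3000 satisfies |x - 3| = 17/3000 < delta but |f(x) - f(3)| = 3 * 17/3000 = 17/1000, which is not < 17/1000; so no larger delta works.
Hence the largest such delta is 17/3000.

17/3000


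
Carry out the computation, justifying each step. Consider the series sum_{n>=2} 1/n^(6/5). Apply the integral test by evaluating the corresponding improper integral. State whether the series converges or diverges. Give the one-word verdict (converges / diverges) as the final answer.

Let f(x) = x^(-6/5). Then f is positive, continuous, and decreasing on [2, infinity), so the integral test applies.
Compute the improper integral int_{2}^infinity f(x) dx:
  antiderivative F(x) = -5/x^(1/5).
  As x -> infinity, F(x) -> 0 (since p = 6/5 > 1).
  So int = F(infinity) - F(2) = 0 - (-5*2^(4/5)/2) = 5*2^(4/5)/2.
  Finite, so by the integral test, the series converges.

converges


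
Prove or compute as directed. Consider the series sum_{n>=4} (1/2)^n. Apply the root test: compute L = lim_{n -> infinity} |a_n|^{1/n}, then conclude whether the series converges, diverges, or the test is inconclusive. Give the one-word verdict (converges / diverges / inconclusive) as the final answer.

Let a_n denote the general term. Form |a_n|^(1/n) and simplify:
|a_n|^(1/n) = 1/2
Take the limit as n -> infinity: L = 1/2.
Since L = 1/2 < 1, the root test implies convergence.

converges


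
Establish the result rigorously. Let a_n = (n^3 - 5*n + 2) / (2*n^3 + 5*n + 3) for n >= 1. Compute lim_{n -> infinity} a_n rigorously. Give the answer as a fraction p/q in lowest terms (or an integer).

Divide numerator and denominator by n^3, the highest power:
numerator / n^3 = 1 - 5/n^2 + 2/n^3
denominator / n^3 = 2 + 5/n^2 + 3/n^3
As n -> infinity, all terms of the form c/n^k (k >= 1) tend to 0.
So numerator / n^3 -> 1 and denominator / n^3 -> 2.
Therefore lim a_n = 1/2.

1/2


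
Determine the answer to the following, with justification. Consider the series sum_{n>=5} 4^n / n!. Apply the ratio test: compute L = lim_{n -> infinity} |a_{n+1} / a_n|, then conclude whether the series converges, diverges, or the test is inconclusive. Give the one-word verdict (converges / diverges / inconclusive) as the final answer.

Let a_n denote the general term. Form the ratio a_{n+1}/a_n and simplify:
a_{n+1}/a_n = 4/(n + 1)
Take the limit as n -> infinity: L = 0.
Since L = 0 < 1, the ratio test implies the series converges.

converges


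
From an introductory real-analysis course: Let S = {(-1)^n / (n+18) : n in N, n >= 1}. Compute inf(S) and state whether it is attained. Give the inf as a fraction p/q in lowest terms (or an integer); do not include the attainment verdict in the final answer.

Analysis:
- Values: -1/19, 1/20, -1/21, 1/22, -1/23, ...
- Positive terms (even n): 1/(2+18), 1/(4+18), ... decreasing -> max = 1/20 (n=2).
- Negative terms (odd n): -1/(1+18), -1/(3+18), ... increasing -> min = -1/19 (n=1).
- So sup = 1/20 (attained at n=2); inf = -1/19 (attained at n=1).
Conclusion: inf(S) = -1/19, attained in S.

-1/19


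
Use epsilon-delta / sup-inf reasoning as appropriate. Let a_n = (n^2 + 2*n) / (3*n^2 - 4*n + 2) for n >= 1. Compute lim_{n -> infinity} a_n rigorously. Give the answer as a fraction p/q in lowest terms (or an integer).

Divide numerator and denominator by n^2, the highest power:
numerator / n^2 = 1 + 2/n
denominator / n^2 = 3 - 4/n + 2/n^2
As n -> infinity, all terms of the form c/n^k (k >= 1) tend to 0.
So numerator / n^2 -> 1 and denominator / n^2 -> 3.
Therefore lim a_n = 1/3.

1/3


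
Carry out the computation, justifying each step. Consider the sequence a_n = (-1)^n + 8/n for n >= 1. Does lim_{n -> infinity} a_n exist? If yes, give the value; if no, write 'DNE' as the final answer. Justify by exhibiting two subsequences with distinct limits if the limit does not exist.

Examine the behaviour of a_n along subsequences.
a_{2k} = 1 + 8/(2k) -> 1. a_{2k+1} = -1 + 8/(2k+1) -> -1.
Since these two subsequential limits are 1 and -1, distinct, the full sequence cannot converge (a convergent sequence has all subsequences tending to the same limit). So lim a_n does not exist.

DNE


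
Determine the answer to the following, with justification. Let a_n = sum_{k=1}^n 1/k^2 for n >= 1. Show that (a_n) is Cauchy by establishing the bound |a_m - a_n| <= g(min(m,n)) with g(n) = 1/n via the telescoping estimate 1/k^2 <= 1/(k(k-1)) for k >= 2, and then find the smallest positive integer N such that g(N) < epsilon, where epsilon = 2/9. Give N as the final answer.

For m > n >= 1: |a_m - a_n| = sum_{k=n+1}^m 1/k^2.
Use 1/k^2 <= 1/(k(k-1)) = 1/(k-1) - 1/k for k >= 2:
sum_{k=n+1}^m 1/k^2 <= sum_{k=n+1}^m (1/(k-1) - 1/k) = 1/n - 1/m <= 1/n.
By symmetry the same bound holds with n,m swapped, so |a_m - a_n| <= 1/min(m,n) = g(min(m,n)). Since g(n) -> 0, (a_n) is Cauchy.
Now solve g(N) < 2/9: 1/N < 2/9 <=> N > 1/(2/9) = 9/2.
The smallest integer strictly greater than 9/2 is N = 5.
Check: g(5) = 1/5 < 2/9; g(4) = 1/4 >= 2/9. So N = 5.

5


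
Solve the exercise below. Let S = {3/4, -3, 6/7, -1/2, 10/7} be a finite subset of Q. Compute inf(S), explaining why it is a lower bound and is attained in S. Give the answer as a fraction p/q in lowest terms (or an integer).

S is finite, so inf(S) = min(S).
Sorted increasing:
-3, -1/2, 3/4, 6/7, 10/7
The extremum is -3.
For every x in S, x >= -3. And -3 is in S, so it is attained.
Therefore inf(S) = -3.

-3


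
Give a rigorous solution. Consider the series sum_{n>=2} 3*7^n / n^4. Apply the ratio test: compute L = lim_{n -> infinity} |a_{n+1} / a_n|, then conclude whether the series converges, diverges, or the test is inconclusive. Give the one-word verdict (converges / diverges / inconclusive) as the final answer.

Let a_n denote the general term. Form the ratio a_{n+1}/a_n and simplify:
a_{n+1}/a_n = 7*n^4/(n + 1)^4
Take the limit as n -> infinity: L = 7.
Since L = 7 > 1 (or L = infinity), the ratio test implies the series diverges.

diverges


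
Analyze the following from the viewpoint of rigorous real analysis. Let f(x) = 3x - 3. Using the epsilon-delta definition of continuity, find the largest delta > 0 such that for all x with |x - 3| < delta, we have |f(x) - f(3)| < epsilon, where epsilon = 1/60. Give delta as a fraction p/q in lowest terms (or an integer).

We compute f(3) = 3*(3) - 3 = 6.
|f(x) - f(3)| = |3x - 3 - (6)| = |3(x - 3)| = 3|x - 3|.
We need 3|x - 3| < 1/60, i.e. |x - 3| < 1/60 / 3 = 1/180.
So any delta <= 1/180 works. Conversely, if delta > 1/180, then x = 3 + 1/180 satisfies |x - 3| = 1/180 < delta but |f(x) - f(3)| = 3 * 1/180 = 1/60, which is not < 1/60; so no larger delta works.
Hence the largest such delta is 1/180.

1/180


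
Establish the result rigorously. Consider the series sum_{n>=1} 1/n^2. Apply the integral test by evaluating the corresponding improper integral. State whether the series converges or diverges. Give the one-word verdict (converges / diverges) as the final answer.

Let f(x) = x^(-2). Then f is positive, continuous, and decreasing on [1, infinity), so the integral test applies.
Compute the improper integral int_{1}^infinity f(x) dx:
  antiderivative F(x) = -1/x.
  As x -> infinity, F(x) -> 0 (since p = 2 > 1).
  So int = F(infinity) - F(1) = 0 - (-1) = 1.
  Finite, so by the integral test, the series converges.

converges


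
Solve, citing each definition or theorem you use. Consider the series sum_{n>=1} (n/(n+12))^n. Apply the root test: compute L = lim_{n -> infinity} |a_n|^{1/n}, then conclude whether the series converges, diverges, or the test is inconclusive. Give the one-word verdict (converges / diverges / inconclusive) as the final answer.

Let a_n denote the general term. Form |a_n|^(1/n) and simplify:
|a_n|^(1/n) = n/(n + 12)
Take the limit as n -> infinity: L = 1.
Since L = 1, the root test is inconclusive. (In fact a_n = (n/(n+12))^n -> e^(-12) != 0, so the nth-term test shows divergence; but the root test itself gives no conclusion.)

inconclusive


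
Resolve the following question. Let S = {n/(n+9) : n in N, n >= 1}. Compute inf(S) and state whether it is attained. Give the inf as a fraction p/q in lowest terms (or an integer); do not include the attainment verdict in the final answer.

Analysis:
- Values: 1/10, 2/11, 1/4, 4/13, ... strictly increasing.
- Minimum is 1/10 (n=1); inf = 1/10 (attained).
- n/(n+9) = 1 - 9/(n+9) -> 1 from below as n -> infinity, and never equals 1.
- So sup = 1 (not attained).
Conclusion: inf(S) = 1/10, attained in S.

1/10


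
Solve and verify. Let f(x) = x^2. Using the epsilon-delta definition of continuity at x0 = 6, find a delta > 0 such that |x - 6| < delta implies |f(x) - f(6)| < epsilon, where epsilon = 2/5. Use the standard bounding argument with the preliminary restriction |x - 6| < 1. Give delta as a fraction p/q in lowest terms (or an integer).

Factor: |x^2 - (6)^2| = |x - 6| * |x + 6|.
Impose |x - 6| < 1 first. Then |x + 6| = |(x - 6) + 2*(6)| <= |x - 6| + 2*|6| < 1 + 12 = 13.
So |x^2 - (6)^2| < delta * 13.
We need delta * 13 <= 2/5, i.e. delta <= 2/5/13 = 2/65.
Since 2/65 < 1, this is tighter than 1; take delta = 2/65.
So delta = 2/65 works.

2/65


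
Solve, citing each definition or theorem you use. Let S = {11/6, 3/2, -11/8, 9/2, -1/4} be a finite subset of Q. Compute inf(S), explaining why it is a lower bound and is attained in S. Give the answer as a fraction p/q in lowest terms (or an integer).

S is finite, so inf(S) = min(S).
Sorted increasing:
-11/8, -1/4, 3/2, 11/6, 9/2
The extremum is -11/8.
For every x in S, x >= -11/8. And -11/8 is in S, so it is attained.
Therefore inf(S) = -11/8.

-11/8


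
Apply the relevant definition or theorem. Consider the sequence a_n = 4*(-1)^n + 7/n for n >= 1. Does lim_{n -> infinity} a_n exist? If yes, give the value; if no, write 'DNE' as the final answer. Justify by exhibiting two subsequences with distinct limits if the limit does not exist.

Examine the behaviour of a_n along subsequences.
a_{2k} = 4 + 7/(2k) -> 4. a_{2k+1} = -4 + 7/(2k+1) -> -4.
Since these two subsequential limits are 4 and -4, distinct, the full sequence cannot converge (a convergent sequence has all subsequences tending to the same limit). So lim a_n does not exist.

DNE


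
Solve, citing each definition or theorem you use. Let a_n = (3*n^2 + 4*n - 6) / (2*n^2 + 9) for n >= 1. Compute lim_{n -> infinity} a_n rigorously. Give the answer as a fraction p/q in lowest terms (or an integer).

Divide numerator and denominator by n^2, the highest power:
numerator / n^2 = 3 + 4/n - 6/n^2
denominator / n^2 = 2 + 9/n^2
As n -> infinity, all terms of the form c/n^k (k >= 1) tend to 0.
So numerator / n^2 -> 3 and denominator / n^2 -> 2.
Therefore lim a_n = 3/2.

3/2


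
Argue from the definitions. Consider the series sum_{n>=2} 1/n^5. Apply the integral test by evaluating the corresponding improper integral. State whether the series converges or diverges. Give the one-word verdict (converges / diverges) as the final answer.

Let f(x) = x^(-5). Then f is positive, continuous, and decreasing on [2, infinity), so the integral test applies.
Compute the improper integral int_{2}^infinity f(x) dx:
  antiderivative F(x) = -1/(4*x^4).
  As x -> infinity, F(x) -> 0 (since p = 5 > 1).
  So int = F(infinity) - F(2) = 0 - (-1/64) = 1/64.
  Finite, so by the integral test, the series converges.

converges


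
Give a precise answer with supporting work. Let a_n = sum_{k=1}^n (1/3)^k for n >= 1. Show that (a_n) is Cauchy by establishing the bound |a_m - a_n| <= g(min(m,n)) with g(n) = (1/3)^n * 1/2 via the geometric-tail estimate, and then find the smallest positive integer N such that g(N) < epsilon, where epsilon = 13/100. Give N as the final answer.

For m > n >= 1: |a_m - a_n| = sum_{k=n+1}^m (1/3)^k < sum_{k=n+1}^infinity (1/3)^k = (1/3)^(n+1) / (1 - 1/3) = (1/3)^n * (1/3) * (3/2) = (1/3)^n * 1/2.
So g(n) = (1/3)^n / 2. Since g(n) -> 0, (a_n) is Cauchy.
Now solve g(N) < 13/100: (1/3)^N / 2 < 13/100 <=> 3^N > 1 / (2 * 13/100) = 50/13.
Check powers of 3: 3^1 = 3 <= 50/13, 3^2 = 9 > 50/13.
So the smallest such N is 2. Check: g(2) = 1/(2 * 9) = 1/18 < 13/100.

2


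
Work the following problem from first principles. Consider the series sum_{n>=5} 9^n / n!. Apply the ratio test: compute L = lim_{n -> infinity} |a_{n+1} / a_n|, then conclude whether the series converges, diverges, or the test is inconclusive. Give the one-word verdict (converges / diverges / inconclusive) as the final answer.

Let a_n denote the general term. Form the ratio a_{n+1}/a_n and simplify:
a_{n+1}/a_n = 9/(n + 1)
Take the limit as n -> infinity: L = 0.
Since L = 0 < 1, the ratio test implies the series converges.

converges


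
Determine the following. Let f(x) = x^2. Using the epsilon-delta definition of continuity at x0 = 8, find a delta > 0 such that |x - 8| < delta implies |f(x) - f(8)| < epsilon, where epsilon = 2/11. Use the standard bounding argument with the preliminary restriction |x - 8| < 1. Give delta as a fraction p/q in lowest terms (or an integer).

Factor: |x^2 - (8)^2| = |x - 8| * |x + 8|.
Impose |x - 8| < 1 first. Then |x + 8| = |(x - 8) + 2*(8)| <= |x - 8| + 2*|8| < 1 + 16 = 17.
So |x^2 - (8)^2| < delta * 17.
We need delta * 17 <= 2/11, i.e. delta <= 2/11/17 = 2/187.
Since 2/187 < 1, this is tighter than 1; take delta = 2/187.
So delta = 2/187 works.

2/187


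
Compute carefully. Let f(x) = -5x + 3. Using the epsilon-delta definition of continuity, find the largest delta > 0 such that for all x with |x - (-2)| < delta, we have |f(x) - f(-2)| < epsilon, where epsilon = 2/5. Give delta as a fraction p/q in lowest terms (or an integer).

We compute f(-2) = -5*(-2) + 3 = 13.
|f(x) - f(-2)| = |-5x + 3 - (13)| = |-5(x - (-2))| = 5|x - (-2)|.
We need 5|x - (-2)| < 2/5, i.e. |x - (-2)| < 2/5 / 5 = 2/25.
So any delta <= 2/25 works. Conversely, if delta > 2/25, then x = -2 + 2/25 satisfies |x - (-2)| = 2/25 < delta but |f(x) - f(-2)| = 5 * 2/25 = 2/5, which is not < 2/5; so no larger delta works.
Hence the largest such delta is 2/25.

2/25


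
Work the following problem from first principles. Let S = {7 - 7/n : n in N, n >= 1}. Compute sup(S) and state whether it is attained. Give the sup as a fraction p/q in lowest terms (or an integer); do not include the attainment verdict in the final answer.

Analysis:
- Values: 0, 7/2, 14/3, 21/4, ... strictly increasing.
- Minimum is 0 (n=1); inf = 0 (attained).
- 7 - 7/n -> 7 from below; sup = 7, not attained.
Conclusion: sup(S) = 7, not attained in S.

7


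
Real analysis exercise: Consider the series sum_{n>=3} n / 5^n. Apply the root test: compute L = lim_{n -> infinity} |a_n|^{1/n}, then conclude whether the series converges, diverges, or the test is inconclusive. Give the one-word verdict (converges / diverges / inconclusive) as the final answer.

Let a_n denote the general term. Form |a_n|^(1/n) and simplify:
|a_n|^(1/n) = n^(1/n)/5
Take the limit as n -> infinity: L = 1/5.
Since L = 1/5 < 1, the root test implies convergence.

converges


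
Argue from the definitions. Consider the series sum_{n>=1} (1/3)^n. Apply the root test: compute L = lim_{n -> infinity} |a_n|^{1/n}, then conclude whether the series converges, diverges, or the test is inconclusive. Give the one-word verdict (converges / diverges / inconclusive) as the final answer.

Let a_n denote the general term. Form |a_n|^(1/n) and simplify:
|a_n|^(1/n) = 1/3
Take the limit as n -> infinity: L = 1/3.
Since L = 1/3 < 1, the root test implies convergence.

converges


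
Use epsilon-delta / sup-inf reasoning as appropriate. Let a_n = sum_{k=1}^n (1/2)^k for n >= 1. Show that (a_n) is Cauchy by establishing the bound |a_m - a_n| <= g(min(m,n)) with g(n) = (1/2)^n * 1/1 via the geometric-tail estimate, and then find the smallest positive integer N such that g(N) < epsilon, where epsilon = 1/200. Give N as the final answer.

For m > n >= 1: |a_m - a_n| = sum_{k=n+1}^m (1/2)^k < sum_{k=n+1}^infinity (1/2)^k = (1/2)^(n+1) / (1 - 1/2) = (1/2)^n * (1/2) * (2/1) = (1/2)^n * 1/1.
So g(n) = (1/2)^n / 1. Since g(n) -> 0, (a_n) is Cauchy.
Now solve g(N) < 1/200: (1/2)^N / 1 < 1/200 <=> 2^N > 1 / (1 * 1/200) = 200.
Check powers of 2: 2^7 = 128 <= 200, 2^8 = 256 > 200.
So the smallest such N is 8. Check: g(8) = 1/(1 * 256) = 1/256 < 1/200.

8


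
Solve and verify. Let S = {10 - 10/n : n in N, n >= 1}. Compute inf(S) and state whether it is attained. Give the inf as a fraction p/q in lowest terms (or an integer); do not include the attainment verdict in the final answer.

Analysis:
- Values: 0, 5, 20/3, 15/2, ... strictly increasing.
- Minimum is 0 (n=1); inf = 0 (attained).
- 10 - 10/n -> 10 from below; sup = 10, not attained.
Conclusion: inf(S) = 0, attained in S.

0


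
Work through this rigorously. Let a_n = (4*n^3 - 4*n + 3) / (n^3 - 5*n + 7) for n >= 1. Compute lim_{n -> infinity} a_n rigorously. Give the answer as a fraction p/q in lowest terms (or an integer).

Divide numerator and denominator by n^3, the highest power:
numerator / n^3 = 4 - 4/n^2 + 3/n^3
denominator / n^3 = 1 - 5/n^2 + 7/n^3
As n -> infinity, all terms of the form c/n^k (k >= 1) tend to 0.
So numerator / n^3 -> 4 and denominator / n^3 -> 1.
Therefore lim a_n = 4.

4


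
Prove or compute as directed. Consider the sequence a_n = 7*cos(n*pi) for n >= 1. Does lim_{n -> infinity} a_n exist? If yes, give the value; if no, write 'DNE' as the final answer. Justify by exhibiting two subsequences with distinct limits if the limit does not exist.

Examine the behaviour of a_n along subsequences.
cos(n*pi) = (-1)^n, so a_n = 7*(-1)^n. a_{2k} = 7 -> 7. a_{2k+1} = -7 -> -7.
Since these two subsequential limits are 7 and -7, distinct, the full sequence cannot converge (a convergent sequence has all subsequences tending to the same limit). So lim a_n does not exist.

DNE


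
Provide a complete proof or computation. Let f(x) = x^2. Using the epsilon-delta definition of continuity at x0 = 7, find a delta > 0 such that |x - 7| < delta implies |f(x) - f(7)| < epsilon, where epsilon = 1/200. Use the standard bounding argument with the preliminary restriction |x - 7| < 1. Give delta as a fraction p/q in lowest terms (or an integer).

Factor: |x^2 - (7)^2| = |x - 7| * |x + 7|.
Impose |x - 7| < 1 first. Then |x + 7| = |(x - 7) + 2*(7)| <= |x - 7| + 2*|7| < 1 + 14 = 15.
So |x^2 - (7)^2| < delta * 15.
We need delta * 15 <= 1/200, i.e. delta <= 1/200/15 = 1/3000.
Since 1/3000 < 1, this is tighter than 1; take delta = 1/3000.
So delta = 1/3000 works.

1/3000


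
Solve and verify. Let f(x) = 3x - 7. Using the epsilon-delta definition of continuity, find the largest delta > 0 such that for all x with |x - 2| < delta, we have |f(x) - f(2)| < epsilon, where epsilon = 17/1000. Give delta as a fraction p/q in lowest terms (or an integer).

We compute f(2) = 3*(2) - 7 = -1.
|f(x) - f(2)| = |3x - 7 - (-1)| = |3(x - 2)| = 3|x - 2|.
We need 3|x - 2| < 17/1000, i.e. |x - 2| < 17/1000 / 3 = 17/3000.
So any delta <= 17/3000 works. Conversely, if delta > 17/3000, then x = 2 + 17/3000 satisfies |x - 2| = 17/3000 < delta but |f(x) - f(2)| = 3 * 17/3000 = 17/1000, which is not < 17/1000; so no larger delta works.
Hence the largest such delta is 17/3000.

17/3000


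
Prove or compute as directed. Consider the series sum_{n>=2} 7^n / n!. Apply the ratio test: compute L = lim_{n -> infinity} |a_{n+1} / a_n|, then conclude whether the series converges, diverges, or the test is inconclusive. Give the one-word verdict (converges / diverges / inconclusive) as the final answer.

Let a_n denote the general term. Form the ratio a_{n+1}/a_n and simplify:
a_{n+1}/a_n = 7/(n + 1)
Take the limit as n -> infinity: L = 0.
Since L = 0 < 1, the ratio test implies the series converges.

converges


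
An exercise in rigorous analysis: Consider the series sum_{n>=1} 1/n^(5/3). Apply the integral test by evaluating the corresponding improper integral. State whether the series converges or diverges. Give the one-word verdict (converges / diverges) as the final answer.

Let f(x) = x^(-5/3). Then f is positive, continuous, and decreasing on [1, infinity), so the integral test applies.
Compute the improper integral int_{1}^infinity f(x) dx:
  antiderivative F(x) = -3/(2*x^(2/3)).
  As x -> infinity, F(x) -> 0 (since p = 5/3 > 1).
  So int = F(infinity) - F(1) = 0 - (-3/2) = 3/2.
  Finite, so by the integral test, the series converges.

converges


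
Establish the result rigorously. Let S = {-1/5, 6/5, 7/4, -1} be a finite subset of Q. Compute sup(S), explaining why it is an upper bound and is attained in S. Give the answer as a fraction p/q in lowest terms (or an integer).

S is finite, so sup(S) = max(S).
Sorted decreasing:
7/4, 6/5, -1/5, -1
The extremum is 7/4.
For every x in S, x <= 7/4. And 7/4 is in S, so it is attained.
Therefore sup(S) = 7/4.

7/4


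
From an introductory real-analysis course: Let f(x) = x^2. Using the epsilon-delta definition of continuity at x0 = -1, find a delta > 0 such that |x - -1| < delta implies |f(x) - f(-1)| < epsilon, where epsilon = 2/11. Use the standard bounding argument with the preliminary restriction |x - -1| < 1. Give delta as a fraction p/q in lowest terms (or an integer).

Factor: |x^2 - (-1)^2| = |x - -1| * |x + -1|.
Impose |x - -1| < 1 first. Then |x + -1| = |(x - -1) + 2*(-1)| <= |x - -1| + 2*|-1| < 1 + 2 = 3.
So |x^2 - (-1)^2| < delta * 3.
We need delta * 3 <= 2/11, i.e. delta <= 2/11/3 = 2/33.
Since 2/33 < 1, this is tighter than 1; take delta = 2/33.
So delta = 2/33 works.

2/33


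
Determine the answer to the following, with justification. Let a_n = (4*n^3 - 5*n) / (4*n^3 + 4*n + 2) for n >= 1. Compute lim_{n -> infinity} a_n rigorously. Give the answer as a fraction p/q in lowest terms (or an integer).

Divide numerator and denominator by n^3, the highest power:
numerator / n^3 = 4 - 5/n^2
denominator / n^3 = 4 + 4/n^2 + 2/n^3
As n -> infinity, all terms of the form c/n^k (k >= 1) tend to 0.
So numerator / n^3 -> 4 and denominator / n^3 -> 4.
Therefore lim a_n = 1.

1


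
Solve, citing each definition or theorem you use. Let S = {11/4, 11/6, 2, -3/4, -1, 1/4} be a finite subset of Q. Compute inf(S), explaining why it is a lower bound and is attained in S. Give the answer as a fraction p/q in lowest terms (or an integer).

S is finite, so inf(S) = min(S).
Sorted increasing:
-1, -3/4, 1/4, 11/6, 2, 11/4
The extremum is -1.
For every x in S, x >= -1. And -1 is in S, so it is attained.
Therefore inf(S) = -1.

-1


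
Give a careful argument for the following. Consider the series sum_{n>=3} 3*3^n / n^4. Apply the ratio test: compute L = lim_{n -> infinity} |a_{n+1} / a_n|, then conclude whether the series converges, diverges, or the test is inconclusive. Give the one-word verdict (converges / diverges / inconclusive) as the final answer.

Let a_n denote the general term. Form the ratio a_{n+1}/a_n and simplify:
a_{n+1}/a_n = 3*n^4/(n + 1)^4
Take the limit as n -> infinity: L = 3.
Since L = 3 > 1 (or L = infinity), the ratio test implies the series diverges.

diverges


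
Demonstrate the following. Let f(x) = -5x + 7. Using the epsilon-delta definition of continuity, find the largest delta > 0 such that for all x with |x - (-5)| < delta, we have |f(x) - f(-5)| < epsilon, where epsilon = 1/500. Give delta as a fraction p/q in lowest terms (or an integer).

We compute f(-5) = -5*(-5) + 7 = 32.
|f(x) - f(-5)| = |-5x + 7 - (32)| = |-5(x - (-5))| = 5|x - (-5)|.
We need 5|x - (-5)| < 1/500, i.e. |x - (-5)| < 1/500 / 5 = 1/2500.
So any delta <= 1/2500 works. Conversely, if delta > 1/2500, then x = -5 + 1/2500 satisfies |x - (-5)| = 1/2500 < delta but |f(x) - f(-5)| = 5 * 1/2500 = 1/500, which is not < 1/500; so no larger delta works.
Hence the largest such delta is 1/2500.

1/2500


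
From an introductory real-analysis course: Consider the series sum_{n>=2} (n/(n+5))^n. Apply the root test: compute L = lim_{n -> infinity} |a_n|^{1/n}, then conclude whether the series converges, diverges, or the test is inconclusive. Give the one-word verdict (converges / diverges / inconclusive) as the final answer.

Let a_n denote the general term. Form |a_n|^(1/n) and simplify:
|a_n|^(1/n) = n/(n + 5)
Take the limit as n -> infinity: L = 1.
Since L = 1, the root test is inconclusive. (In fact a_n = (n/(n+5))^n -> e^(-5) != 0, so the nth-term test shows divergence; but the root test itself gives no conclusion.)

inconclusive


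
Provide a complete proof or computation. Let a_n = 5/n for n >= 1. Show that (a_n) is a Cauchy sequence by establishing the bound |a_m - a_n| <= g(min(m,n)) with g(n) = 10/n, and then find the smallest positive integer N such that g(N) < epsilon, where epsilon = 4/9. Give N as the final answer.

For any m, n >= 1, by the triangle inequality:
|a_m - a_n| = |5/m - 5/n| <= 5*1/m + 5*1/n <= 10/min(m,n).
So g(n) = 10/n bounds the Cauchy difference. Since g(n) -> 0, (a_n) is Cauchy.
Now solve g(N) < 4/9: 10/N < 4/9 <=> N > 10 / (4/9) = 45/2.
The smallest integer strictly greater than 45/2 is N = 23.
Check: g(23) = 10/23 = 10/23 < 4/9; g(22) = 5/11 >= 4/9. So N = 23.

23


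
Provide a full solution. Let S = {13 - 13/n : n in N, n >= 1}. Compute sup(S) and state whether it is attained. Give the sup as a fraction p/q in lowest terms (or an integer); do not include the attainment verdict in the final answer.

Analysis:
- Values: 0, 13/2, 26/3, 39/4, ... strictly increasing.
- Minimum is 0 (n=1); inf = 0 (attained).
- 13 - 13/n -> 13 from below; sup = 13, not attained.
Conclusion: sup(S) = 13, not attained in S.

13


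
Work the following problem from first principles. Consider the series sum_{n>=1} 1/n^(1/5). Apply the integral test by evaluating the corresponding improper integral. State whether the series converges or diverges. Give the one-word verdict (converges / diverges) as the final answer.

Let f(x) = x^(-1/5). Then f is positive, continuous, and decreasing on [1, infinity), so the integral test applies.
Compute the improper integral int_{1}^infinity f(x) dx:
  antiderivative F(x) = 5*x^(4/5)/4.
  As x -> infinity, F(x) -> infinity (since p = 1/5 < 1).
  So the integral diverges. By the integral test, the series diverges.

diverges


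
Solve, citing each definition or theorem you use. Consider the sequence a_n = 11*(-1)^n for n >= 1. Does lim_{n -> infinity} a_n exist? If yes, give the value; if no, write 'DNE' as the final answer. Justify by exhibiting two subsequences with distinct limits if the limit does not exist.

Examine the behaviour of a_n along subsequences.
Even-n subsequence a_{2k} = 11 -> 11. Odd-n subsequence a_{2k+1} = -11 -> -11.
Since these two subsequential limits are 11 and -11, distinct, the full sequence cannot converge (a convergent sequence has all subsequences tending to the same limit). So lim a_n does not exist.

DNE


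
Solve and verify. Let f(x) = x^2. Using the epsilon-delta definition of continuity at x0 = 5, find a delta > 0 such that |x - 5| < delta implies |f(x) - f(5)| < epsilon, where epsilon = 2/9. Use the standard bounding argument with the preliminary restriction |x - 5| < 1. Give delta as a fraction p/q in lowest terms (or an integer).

Factor: |x^2 - (5)^2| = |x - 5| * |x + 5|.
Impose |x - 5| < 1 first. Then |x + 5| = |(x - 5) + 2*(5)| <= |x - 5| + 2*|5| < 1 + 10 = 11.
So |x^2 - (5)^2| < delta * 11.
We need delta * 11 <= 2/9, i.e. delta <= 2/9/11 = 2/99.
Since 2/99 < 1, this is tighter than 1; take delta = 2/99.
So delta = 2/99 works.

2/99


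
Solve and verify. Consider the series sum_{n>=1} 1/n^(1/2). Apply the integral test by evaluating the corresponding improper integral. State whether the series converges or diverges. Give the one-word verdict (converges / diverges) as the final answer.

Let f(x) = 1/sqrt(x). Then f is positive, continuous, and decreasing on [1, infinity), so the integral test applies.
Compute the improper integral int_{1}^infinity f(x) dx:
  antiderivative F(x) = 2*sqrt(x).
  As x -> infinity, F(x) -> infinity (since p = 1/2 < 1).
  So the integral diverges. By the integral test, the series diverges.

diverges


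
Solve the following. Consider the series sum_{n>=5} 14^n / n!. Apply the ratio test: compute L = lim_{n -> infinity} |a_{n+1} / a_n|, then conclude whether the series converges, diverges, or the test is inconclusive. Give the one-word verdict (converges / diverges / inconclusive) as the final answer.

Let a_n denote the general term. Form the ratio a_{n+1}/a_n and simplify:
a_{n+1}/a_n = 14/(n + 1)
Take the limit as n -> infinity: L = 0.
Since L = 0 < 1, the ratio test implies the series converges.

converges


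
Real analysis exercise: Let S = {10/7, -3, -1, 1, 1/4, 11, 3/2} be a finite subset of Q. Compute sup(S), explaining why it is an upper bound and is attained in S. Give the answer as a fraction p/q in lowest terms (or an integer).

S is finite, so sup(S) = max(S).
Sorted decreasing:
11, 3/2, 10/7, 1, 1/4, -1, -3
The extremum is 11.
For every x in S, x <= 11. And 11 is in S, so it is attained.
Therefore sup(S) = 11.

11


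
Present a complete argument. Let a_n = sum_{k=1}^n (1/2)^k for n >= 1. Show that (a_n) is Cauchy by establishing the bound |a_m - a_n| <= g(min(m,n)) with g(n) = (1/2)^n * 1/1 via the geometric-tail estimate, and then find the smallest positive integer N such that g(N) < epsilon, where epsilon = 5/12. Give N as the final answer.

For m > n >= 1: |a_m - a_n| = sum_{k=n+1}^m (1/2)^k < sum_{k=n+1}^infinity (1/2)^k = (1/2)^(n+1) / (1 - 1/2) = (1/2)^n * (1/2) * (2/1) = (1/2)^n * 1/1.
So g(n) = (1/2)^n / 1. Since g(n) -> 0, (a_n) is Cauchy.
Now solve g(N) < 5/12: (1/2)^N / 1 < 5/12 <=> 2^N > 1 / (1 * 5/12) = 12/5.
Check powers of 2: 2^1 = 2 <= 12/5, 2^2 = 4 > 12/5.
So the smallest such N is 2. Check: g(2) = 1/(1 * 4) = 1/4 < 5/12.

2


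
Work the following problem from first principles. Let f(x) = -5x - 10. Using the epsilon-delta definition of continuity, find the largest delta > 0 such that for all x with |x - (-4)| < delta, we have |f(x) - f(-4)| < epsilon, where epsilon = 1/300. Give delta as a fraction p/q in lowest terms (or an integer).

We compute f(-4) = -5*(-4) - 10 = 10.
|f(x) - f(-4)| = |-5x - 10 - (10)| = |-5(x - (-4))| = 5|x - (-4)|.
We need 5|x - (-4)| < 1/300, i.e. |x - (-4)| < 1/300 / 5 = 1/1500.
So any delta <= 1/1500 works. Conversely, if delta > 1/1500, then x = -4 + 1/1500 satisfies |x - (-4)| = 1/1500 < delta but |f(x) - f(-4)| = 5 * 1/1500 = 1/300, which is not < 1/300; so no larger delta works.
Hence the largest such delta is 1/1500.

1/1500


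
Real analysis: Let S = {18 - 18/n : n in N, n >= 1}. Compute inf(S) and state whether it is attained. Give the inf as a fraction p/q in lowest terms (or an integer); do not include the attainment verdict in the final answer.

Analysis:
- Values: 0, 9, 12, 27/2, ... strictly increasing.
- Minimum is 0 (n=1); inf = 0 (attained).
- 18 - 18/n -> 18 from below; sup = 18, not attained.
Conclusion: inf(S) = 0, attained in S.

0


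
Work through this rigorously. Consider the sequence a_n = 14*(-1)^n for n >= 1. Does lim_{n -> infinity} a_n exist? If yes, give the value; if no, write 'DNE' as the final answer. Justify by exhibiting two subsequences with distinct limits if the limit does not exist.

Examine the behaviour of a_n along subsequences.
Even-n subsequence a_{2k} = 14 -> 14. Odd-n subsequence a_{2k+1} = -14 -> -14.
Since these two subsequential limits are 14 and -14, distinct, the full sequence cannot converge (a convergent sequence has all subsequences tending to the same limit). So lim a_n does not exist.

DNE


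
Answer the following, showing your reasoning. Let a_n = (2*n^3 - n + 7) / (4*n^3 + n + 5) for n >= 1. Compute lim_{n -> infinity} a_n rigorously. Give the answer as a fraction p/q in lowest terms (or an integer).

Divide numerator and denominator by n^3, the highest power:
numerator / n^3 = 2 - 1/n^2 + 7/n^3
denominator / n^3 = 4 + n^(-2) + 5/n^3
As n -> infinity, all terms of the form c/n^k (k >= 1) tend to 0.
So numerator / n^3 -> 2 and denominator / n^3 -> 4.
Therefore lim a_n = 1/2.

1/2
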